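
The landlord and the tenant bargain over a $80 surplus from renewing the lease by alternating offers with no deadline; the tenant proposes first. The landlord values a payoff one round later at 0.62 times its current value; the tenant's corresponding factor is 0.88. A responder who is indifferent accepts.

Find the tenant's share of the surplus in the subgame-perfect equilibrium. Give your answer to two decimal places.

66.90

In a stationary SPE each proposer offers the other exactly their discounted continuation value.
If the tenant keeps x when proposing and the landlord keeps y when proposing, then x = 80 − 0.62y and y = 80 − 0.88x.
Solving: x = 80(1 − 0.62) / (1 − 0.88·0.62) = 30.4 / 0.4544 ≈ 66.9014.
The landlord gets 80 − 66.9014 ≈ 13.0986.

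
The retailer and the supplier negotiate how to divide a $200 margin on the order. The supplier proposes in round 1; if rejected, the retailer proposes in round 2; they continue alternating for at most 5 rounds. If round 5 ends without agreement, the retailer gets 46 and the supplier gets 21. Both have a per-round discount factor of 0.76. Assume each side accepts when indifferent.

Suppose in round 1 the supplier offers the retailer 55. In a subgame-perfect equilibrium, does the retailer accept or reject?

Round 5 (the supplier proposes): the retailer gets 46 if talks fail, so the supplier offers 46 and keeps 154.
Round 4 (the retailer proposes): the supplier can get 154 next round, worth 0.76 × 154 = 117.04 now. The retailer offers 117.04 and keeps 200 − 117.04 = 82.96.
Round 3 (the supplier proposes): the retailer can get 82.96 next round, worth 0.76 × 82.96 = 63.0496 now; the supplier offers that and keeps 136.9504.
Round 2 (the retailer proposes): the supplier can get 136.9504 next round, worth 0.76 × 136.9504 = 104.082304 now. The retailer offers 104.082304 and keeps 200 − 104.082304 = 95.917696.
So by rejecting in round 1, the retailer gets 95.917696 next round, worth 0.76 × 95.917696 = 72.89744896 now.
Offer 55 < 72.89744896, so the retailer rejects.

Reject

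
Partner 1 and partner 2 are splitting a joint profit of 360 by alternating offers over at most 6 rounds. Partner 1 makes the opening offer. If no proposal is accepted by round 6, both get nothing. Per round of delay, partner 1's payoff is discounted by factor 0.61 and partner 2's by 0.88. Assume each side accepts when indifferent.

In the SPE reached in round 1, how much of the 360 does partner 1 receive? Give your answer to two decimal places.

78.84

By backward induction:
Round 6 (partner 2 proposes): rejection yields 0 for partner 1; partner 2 offers 0 and keeps 360.
Round 5 (partner 1 proposes): partner 2 can get 360 next round, worth 0.88 × 360 = 316.8 now, so partner 1 offers 316.8, keeping 43.2.
Round 4 (partner 2 proposes): partner 1 can get 43.2 next round, worth 0.61 × 43.2 = 26.352 now, so partner 2 offers 26.352, keeping 333.648.
Round 3 (partner 1 proposes): partner 2 can get 333.648 next round, worth 0.88 × 333.648 = 293.61024 now. Partner 1 offers 293.61024 and keeps 360 − 293.61024 = 66.38976.
Round 2 (partner 2 proposes): partner 1 can get 66.38976 next round, worth 0.61 × 66.38976 = 40.4977536 now; partner 2 offers that and keeps 319.5022464.
Round 1 (partner 1 proposes): partner 2 can get 319.5022464 next round, worth 0.88 × 319.5022464 = 281.161976832 now, so partner 1 offers 281.161976832, keeping 78.838023168.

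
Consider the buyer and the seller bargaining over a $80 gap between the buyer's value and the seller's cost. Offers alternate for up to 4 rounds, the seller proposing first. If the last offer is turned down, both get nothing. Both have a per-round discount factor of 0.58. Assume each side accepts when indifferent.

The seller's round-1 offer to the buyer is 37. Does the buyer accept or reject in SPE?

Round 4 (the buyer proposes): rejection yields 0 for the seller; the buyer offers 0 and keeps 80.
Round 3 (the seller proposes): the buyer can get 80 next round, worth 0.58 × 80 = 46.4 now. The seller offers 46.4 and keeps 80 − 46.4 = 33.6.
Round 2 (the buyer proposes): the seller can get 33.6 next round, worth 0.58 × 33.6 = 19.488 now. The buyer offers 19.488 and keeps 80 − 19.488 = 60.512.
So by rejecting in round 1, the buyer gets 60.512 next round, worth 0.58 × 60.512 = 35.09696 now.
Offer 37 ≥ 35.09696, so the buyer accepts.

Accept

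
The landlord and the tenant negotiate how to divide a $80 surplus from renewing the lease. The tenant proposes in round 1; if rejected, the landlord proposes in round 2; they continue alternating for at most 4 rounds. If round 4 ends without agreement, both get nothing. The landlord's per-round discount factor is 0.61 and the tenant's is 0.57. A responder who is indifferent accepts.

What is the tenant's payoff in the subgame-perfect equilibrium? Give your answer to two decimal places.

42.05

Round 4 (the landlord proposes): the tenant will accept anything ≥ 0, so the landlord offers 0 and keeps 80.
Round 3 (the tenant proposes): the landlord can get 80 next round, worth 0.61 × 80 = 48.8 now. The tenant offers 48.8 and keeps 80 − 48.8 = 31.2.
Round 2 (the landlord proposes): the tenant can get 31.2 next round, worth 0.57 × 31.2 = 17.784 now. The landlord offers 17.784 and keeps 80 − 17.784 = 62.216.
Round 1 (the tenant proposes): the landlord can get 62.216 next round, worth 0.61 × 62.216 = 37.95176 now; the tenant offers that and keeps 42.04824.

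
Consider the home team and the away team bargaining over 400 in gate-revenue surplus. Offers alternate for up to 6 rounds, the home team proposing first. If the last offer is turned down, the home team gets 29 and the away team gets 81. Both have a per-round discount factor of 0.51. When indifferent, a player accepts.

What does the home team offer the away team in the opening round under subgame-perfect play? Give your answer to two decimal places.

138.76

Round 6 (the away team proposes): the home team gets 29 if talks fail, so the away team offers 29 and keeps 371.
Round 5 (the home team proposes): the away team can get 371 next round, worth 0.51 × 371 = 189.21 now. The home team offers 189.21 and keeps 400 − 189.21 = 210.79.
Round 4 (the away team proposes): the home team can get 210.79 next round, worth 0.51 × 210.79 = 107.5029 now. The away team offers 107.5029 and keeps 400 − 107.5029 = 292.4971.
Round 3 (the home team proposes): the away team can get 292.4971 next round, worth 0.51 × 292.4971 = 149.173521 now, so the home team offers 149.173521, keeping 250.826479.
Round 2 (the away team proposes): the home team can get 250.826479 next round, worth 0.51 × 250.826479 = 127.92150429 now, so the away team offers 127.92150429, keeping 272.07849571.
Round 1 (the home team proposes): the away team can get 272.07849571 next round, worth 0.51 × 272.07849571 = 138.7600328121 now, so the home team offers 138.7600328121, keeping 261.2399671879.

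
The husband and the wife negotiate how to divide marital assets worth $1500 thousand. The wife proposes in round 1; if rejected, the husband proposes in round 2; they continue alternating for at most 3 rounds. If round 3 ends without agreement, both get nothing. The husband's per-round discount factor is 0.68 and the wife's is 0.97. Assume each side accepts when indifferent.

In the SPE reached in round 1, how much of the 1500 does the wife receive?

Round 3 (the wife proposes): rejection yields 0 for the husband; the wife offers 0 and keeps 1500.
Round 2 (the husband proposes): the wife can get 1500 next round, worth 0.97 × 1500 = 1455 now. The husband offers 1455 and keeps 1500 − 1455 = 45.
Round 1 (the wife proposes): the husband can get 45 next round, worth 0.68 × 45 = 30.6 now, so the wife offers 30.6, keeping 1469.4.

1469.4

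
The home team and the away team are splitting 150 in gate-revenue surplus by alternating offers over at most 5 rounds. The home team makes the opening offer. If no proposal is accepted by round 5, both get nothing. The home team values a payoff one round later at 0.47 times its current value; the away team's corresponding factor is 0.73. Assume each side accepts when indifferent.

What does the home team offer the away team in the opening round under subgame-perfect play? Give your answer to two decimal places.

Solve by backward induction from round 5.
Round 5 (the home team proposes): the away team will accept anything ≥ 0, so the home team offers 0 and keeps 150.
Round 4 (the away team proposes): the home team can get 150 next round, worth 0.47 × 150 = 70.5 now. The away team offers 70.5 and keeps 150 − 70.5 = 79.5.
Round 3 (the home team proposes): the away team can get 79.5 next round, worth 0.73 × 79.5 = 58.035 now. The home team offers 58.035 and keeps 150 − 58.035 = 91.965.
Round 2 (the away team proposes): the home team can get 91.965 next round, worth 0.47 × 91.965 = 43.22355 now; the away team offers that and keeps 106.77645.
Round 1 (the home team proposes): the away team can get 106.77645 next round, worth 0.73 × 106.77645 = 77.9468085 now; the home team offers that and keeps 72.0531915.

77.95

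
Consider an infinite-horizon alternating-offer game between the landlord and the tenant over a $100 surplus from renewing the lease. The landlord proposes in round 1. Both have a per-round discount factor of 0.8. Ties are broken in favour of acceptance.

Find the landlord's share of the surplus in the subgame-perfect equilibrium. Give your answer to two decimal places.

55.56

When the landlord proposes, the tenant accepts any offer worth at least 0.8 times what the tenant would get by proposing next round; and vice versa.
This gives x = 100 − 0.8y and y = 100 − 0.8x, where x and y are each side's share when it proposes.
Hence (1 − 0.8·0.8)x = 100(1 − 0.8), i.e. 0.36·x = 20.
x ≈ 55.5556; the tenant's share is 100 − x ≈ 44.4444.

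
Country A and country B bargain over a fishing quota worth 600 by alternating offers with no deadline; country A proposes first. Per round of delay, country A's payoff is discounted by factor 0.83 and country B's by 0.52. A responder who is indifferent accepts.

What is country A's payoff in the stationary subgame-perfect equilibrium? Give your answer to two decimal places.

When country A proposes, country B accepts any offer worth at least 0.52 times what country B would get by proposing next round; and vice versa.
This gives x = 600 − 0.52y and y = 600 − 0.83x, where x and y are each side's share when it proposes.
Hence (1 − 0.52·0.83)x = 600(1 − 0.52), i.e. 0.5684·x = 288.
x ≈ 506.6854; country B's share is 600 − x ≈ 93.3146.

506.69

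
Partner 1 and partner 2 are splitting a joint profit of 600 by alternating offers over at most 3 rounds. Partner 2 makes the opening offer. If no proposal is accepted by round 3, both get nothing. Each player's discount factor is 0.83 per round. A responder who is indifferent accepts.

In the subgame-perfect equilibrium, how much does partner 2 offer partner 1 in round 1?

Work backward from the last round.
Round 3 (partner 2 proposes): rejection yields 0 for partner 1; partner 2 offers 0 and keeps 600.
Round 2 (partner 1 proposes): partner 2 can get 600 next round, worth 0.83 × 600 = 498 now. Partner 1 offers 498 and keeps 600 − 498 = 102.
Round 1 (partner 2 proposes): partner 1 can get 102 next round, worth 0.83 × 102 = 84.66 now, so partner 2 offers 84.66, keeping 515.34.

84.66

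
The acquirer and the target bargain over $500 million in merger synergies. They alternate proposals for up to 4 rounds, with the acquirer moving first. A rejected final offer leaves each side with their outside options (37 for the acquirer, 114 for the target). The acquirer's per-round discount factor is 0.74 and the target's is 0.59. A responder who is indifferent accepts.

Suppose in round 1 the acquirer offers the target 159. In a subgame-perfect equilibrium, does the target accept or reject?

Round 4 (the target proposes): the acquirer gets 37 if talks fail, so the target offers 37 and keeps 463.
Round 3 (the acquirer proposes): the target can get 463 next round, worth 0.59 × 463 = 273.17 now, so the acquirer offers 273.17, keeping 226.83.
Round 2 (the target proposes): the acquirer can get 226.83 next round, worth 0.74 × 226.83 = 167.8542 now, so the target offers 167.8542, keeping 332.1458.
So by rejecting in round 1, the target gets 332.1458 next round, worth 0.59 × 332.1458 = 195.966022 now.
Offer 159 < 195.966022, so the target rejects.

Reject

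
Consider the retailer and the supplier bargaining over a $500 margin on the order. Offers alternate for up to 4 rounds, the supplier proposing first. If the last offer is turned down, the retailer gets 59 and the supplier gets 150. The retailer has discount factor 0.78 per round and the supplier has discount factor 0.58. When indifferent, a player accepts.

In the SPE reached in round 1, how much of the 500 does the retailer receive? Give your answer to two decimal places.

287.31

Round 4 (the retailer proposes): the supplier gets 150 if talks fail, so the retailer offers 150 and keeps 350.
Round 3 (the supplier proposes): the retailer can get 350 next round, worth 0.78 × 350 = 273 now, so the supplier offers 273, keeping 227.
Round 2 (the retailer proposes): the supplier can get 227 next round, worth 0.58 × 227 = 131.66 now, so the retailer offers 131.66, keeping 368.34.
Round 1 (the supplier proposes): the retailer can get 368.34 next round, worth 0.78 × 368.34 = 287.3052 now. The supplier offers 287.3052 and keeps 500 − 287.3052 = 212.6948.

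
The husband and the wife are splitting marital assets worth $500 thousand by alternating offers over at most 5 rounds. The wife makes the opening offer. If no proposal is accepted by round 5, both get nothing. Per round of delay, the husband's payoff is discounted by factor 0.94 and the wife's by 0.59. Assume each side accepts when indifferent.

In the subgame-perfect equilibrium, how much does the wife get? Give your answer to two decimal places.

Round 5 (the wife proposes): the husband will accept anything ≥ 0, so the wife offers 0 and keeps 500.
Round 4 (the husband proposes): the wife can get 500 next round, worth 0.59 × 500 = 295 now. The husband offers 295 and keeps 500 − 295 = 205.
Round 3 (the wife proposes): the husband can get 205 next round, worth 0.94 × 205 = 192.7 now. The wife offers 192.7 and keeps 500 − 192.7 = 307.3.
Round 2 (the husband proposes): the wife can get 307.3 next round, worth 0.59 × 307.3 = 181.307 now; the husband offers that and keeps 318.693.
Round 1 (the wife proposes): the husband can get 318.693 next round, worth 0.94 × 318.693 = 299.57142 now; the wife offers that and keeps 200.42858.

200.43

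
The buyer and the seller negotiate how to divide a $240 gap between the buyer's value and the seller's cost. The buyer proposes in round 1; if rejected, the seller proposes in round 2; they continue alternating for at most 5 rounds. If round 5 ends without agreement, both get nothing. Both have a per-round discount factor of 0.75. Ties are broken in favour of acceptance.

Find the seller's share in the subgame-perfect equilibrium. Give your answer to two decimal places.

Work backward from the last round.
Round 5 (the buyer proposes): rejection yields 0 for the seller; the buyer offers 0 and keeps 240.
Round 4 (the seller proposes): the buyer can get 240 next round, worth 0.75 × 240 = 180 now; the seller offers that and keeps 60.
Round 3 (the buyer proposes): the seller can get 60 next round, worth 0.75 × 60 = 45 now, so the buyer offers 45, keeping 195.
Round 2 (the seller proposes): the buyer can get 195 next round, worth 0.75 × 195 = 146.25 now, so the seller offers 146.25, keeping 93.75.
Round 1 (the buyer proposes): the seller can get 93.75 next round, worth 0.75 × 93.75 = 70.3125 now, so the buyer offers 70.3125, keeping 169.6875.

70.31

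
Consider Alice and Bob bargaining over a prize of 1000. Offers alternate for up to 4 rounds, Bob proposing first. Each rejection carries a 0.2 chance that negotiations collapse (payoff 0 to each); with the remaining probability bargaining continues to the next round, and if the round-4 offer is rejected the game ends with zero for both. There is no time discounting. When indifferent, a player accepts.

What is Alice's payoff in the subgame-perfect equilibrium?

672

By backward induction:
Round 4 (Alice proposes): Bob will accept anything ≥ 0, so Alice offers 0 and keeps 1000.
Round 3 (Bob proposes): rejecting gives Alice an expected 0.8 × 1000 = 800. Bob offers 800 and keeps 1000 − 800 = 200.
Round 2 (Alice proposes): rejecting gives Bob an expected 0.8 × 200 = 160; Alice offers that and keeps 840.
Round 1 (Bob proposes): rejecting gives Alice an expected 0.8 × 840 = 672. Bob offers 672 and keeps 1000 − 672 = 328.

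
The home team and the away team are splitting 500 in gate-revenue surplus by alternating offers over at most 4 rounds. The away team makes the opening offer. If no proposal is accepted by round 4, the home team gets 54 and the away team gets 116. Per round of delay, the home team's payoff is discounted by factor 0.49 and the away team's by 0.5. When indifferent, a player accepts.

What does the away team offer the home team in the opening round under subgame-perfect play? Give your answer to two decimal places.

Round 4 (the home team proposes): the away team gets 116 if talks fail, so the home team offers 116 and keeps 384.
Round 3 (the away team proposes): the home team can get 384 next round, worth 0.49 × 384 = 188.16 now. The away team offers 188.16 and keeps 500 − 188.16 = 311.84.
Round 2 (the home team proposes): the away team can get 311.84 next round, worth 0.5 × 311.84 = 155.92 now; the home team offers that and keeps 344.08.
Round 1 (the away team proposes): the home team can get 344.08 next round, worth 0.49 × 344.08 = 168.5992 now, so the away team offers 168.5992, keeping 331.4008.

168.60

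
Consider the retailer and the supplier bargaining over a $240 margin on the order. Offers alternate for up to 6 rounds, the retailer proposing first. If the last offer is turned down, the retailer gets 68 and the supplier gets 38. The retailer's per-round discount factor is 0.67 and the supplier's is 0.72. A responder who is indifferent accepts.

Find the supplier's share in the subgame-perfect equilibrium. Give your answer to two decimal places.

Round 6 (the supplier proposes): the retailer gets 68 if talks fail, so the supplier offers 68 and keeps 172.
Round 5 (the retailer proposes): the supplier can get 172 next round, worth 0.72 × 172 = 123.84 now; the retailer offers that and keeps 116.16.
Round 4 (the supplier proposes): the retailer can get 116.16 next round, worth 0.67 × 116.16 = 77.8272 now; the supplier offers that and keeps 162.1728.
Round 3 (the retailer proposes): the supplier can get 162.1728 next round, worth 0.72 × 162.1728 = 116.764416 now, so the retailer offers 116.764416, keeping 123.235584.
Round 2 (the supplier proposes): the retailer can get 123.235584 next round, worth 0.67 × 123.235584 = 82.56784128 now; the supplier offers that and keeps 157.43215872.
Round 1 (the retailer proposes): the supplier can get 157.43215872 next round, worth 0.72 × 157.43215872 = 113.3511542784 now; the retailer offers that and keeps 126.6488457216.

113.35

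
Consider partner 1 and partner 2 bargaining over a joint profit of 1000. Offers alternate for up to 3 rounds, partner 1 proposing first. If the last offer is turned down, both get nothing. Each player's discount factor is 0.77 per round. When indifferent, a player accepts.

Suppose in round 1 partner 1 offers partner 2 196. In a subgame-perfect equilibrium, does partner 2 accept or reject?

Accept

Round 3 (partner 1 proposes): rejection yields 0 for partner 2; partner 1 offers 0 and keeps 1000.
Round 2 (partner 2 proposes): partner 1 can get 1000 next round, worth 0.77 × 1000 = 770 now; partner 2 offers that and keeps 230.
So by rejecting in round 1, partner 2 gets 230 next round, worth 0.77 × 230 = 177.1 now.
Offer 196 ≥ 177.1, so partner 2 accepts.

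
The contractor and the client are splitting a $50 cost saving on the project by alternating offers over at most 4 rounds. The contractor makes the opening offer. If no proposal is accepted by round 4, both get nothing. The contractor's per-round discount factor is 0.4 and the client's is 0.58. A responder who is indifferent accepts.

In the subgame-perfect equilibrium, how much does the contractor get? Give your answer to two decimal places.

Round 4 (the client proposes): rejection yields 0 for the contractor; the client offers 0 and keeps 50.
Round 3 (the contractor proposes): the client can get 50 next round, worth 0.58 × 50 = 29 now. The contractor offers 29 and keeps 50 − 29 = 21.
Round 2 (the client proposes): the contractor can get 21 next round, worth 0.4 × 21 = 8.4 now; the client offers that and keeps 41.6.
Round 1 (the contractor proposes): the client can get 41.6 next round, worth 0.58 × 41.6 = 24.128 now. The contractor offers 24.128 and keeps 50 − 24.128 = 25.872.

25.87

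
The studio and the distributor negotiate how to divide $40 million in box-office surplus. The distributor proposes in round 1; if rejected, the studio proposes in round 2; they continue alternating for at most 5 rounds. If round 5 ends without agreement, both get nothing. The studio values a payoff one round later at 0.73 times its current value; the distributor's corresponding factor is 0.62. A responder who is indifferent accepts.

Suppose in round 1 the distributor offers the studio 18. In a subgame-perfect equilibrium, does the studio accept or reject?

Round 5 (the distributor proposes): the studio will accept anything ≥ 0, so the distributor offers 0 and keeps 40.
Round 4 (the studio proposes): the distributor can get 40 next round, worth 0.62 × 40 = 24.8 now. The studio offers 24.8 and keeps 40 − 24.8 = 15.2.
Round 3 (the distributor proposes): the studio can get 15.2 next round, worth 0.73 × 15.2 = 11.096 now. The distributor offers 11.096 and keeps 40 − 11.096 = 28.904.
Round 2 (the studio proposes): the distributor can get 28.904 next round, worth 0.62 × 28.904 = 17.92048 now, so the studio offers 17.92048, keeping 22.07952.
So by rejecting in round 1, the studio gets 22.07952 next round, worth 0.73 × 22.07952 = 16.1180496 now.
Offer 18 ≥ 16.1180496, so the studio accepts.

Accept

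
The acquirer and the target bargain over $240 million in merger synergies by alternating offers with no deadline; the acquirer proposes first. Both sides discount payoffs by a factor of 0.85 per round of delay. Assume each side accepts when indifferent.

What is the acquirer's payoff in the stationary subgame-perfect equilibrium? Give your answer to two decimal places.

Let x be the acquirer's share when the acquirer proposes and y be the target's share when the target proposes.
The target accepts iff offered ≥ 0.85·y, so x = 240 − 0.85y. Symmetrically y = 240 − 0.85x.
Substituting: x = 240 − 0.85(240 − 0.85x), giving x(1 − 0.85·0.85) = 240(1 − 0.85).
So x = 240 × 0.15 / 0.2775 ≈ 129.7297, and the target receives 240 − x ≈ 110.2703.

129.73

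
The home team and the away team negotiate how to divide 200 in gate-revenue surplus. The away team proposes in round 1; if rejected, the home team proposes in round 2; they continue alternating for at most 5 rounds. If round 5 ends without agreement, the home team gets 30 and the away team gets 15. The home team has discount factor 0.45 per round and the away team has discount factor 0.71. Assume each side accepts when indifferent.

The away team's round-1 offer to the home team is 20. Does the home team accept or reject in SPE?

Round 5 (the away team proposes): the home team gets 30 if talks fail, so the away team offers 30 and keeps 170.
Round 4 (the home team proposes): the away team can get 170 next round, worth 0.71 × 170 = 120.7 now; the home team offers that and keeps 79.3.
Round 3 (the away team proposes): the home team can get 79.3 next round, worth 0.45 × 79.3 = 35.685 now, so the away team offers 35.685, keeping 164.315.
Round 2 (the home team proposes): the away team can get 164.315 next round, worth 0.71 × 164.315 = 116.66365 now; the home team offers that and keeps 83.33635.
So by rejecting in round 1, the home team gets 83.33635 next round, worth 0.45 × 83.33635 = 37.5013575 now.
Offer 20 < 37.5013575, so the home team rejects.

Reject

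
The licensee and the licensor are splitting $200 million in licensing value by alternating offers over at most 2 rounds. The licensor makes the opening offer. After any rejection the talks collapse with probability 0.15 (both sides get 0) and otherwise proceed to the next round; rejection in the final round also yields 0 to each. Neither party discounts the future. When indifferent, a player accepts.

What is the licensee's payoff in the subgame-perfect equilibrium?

170

Round 2 (the licensee proposes): the licensor will accept anything ≥ 0, so the licensee offers 0 and keeps 200.
Round 1 (the licensor proposes): rejecting gives the licensee an expected 0.85 × 200 = 170; the licensor offers that and keeps 30.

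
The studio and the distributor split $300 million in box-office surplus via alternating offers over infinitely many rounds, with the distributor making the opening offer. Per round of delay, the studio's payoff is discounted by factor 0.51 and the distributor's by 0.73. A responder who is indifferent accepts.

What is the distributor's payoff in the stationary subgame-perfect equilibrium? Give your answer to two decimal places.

234.19

Let x be the distributor's share when the distributor proposes and y be the studio's share when the studio proposes.
The studio accepts iff offered ≥ 0.51·y, so x = 300 − 0.51y. Symmetrically y = 300 − 0.73x.
Substituting: x = 300 − 0.51(300 − 0.73x), giving x(1 − 0.73·0.51) = 300(1 − 0.51).
So x = 300 × 0.49 / 0.6277 ≈ 234.1883, and the studio receives 300 − x ≈ 65.8117.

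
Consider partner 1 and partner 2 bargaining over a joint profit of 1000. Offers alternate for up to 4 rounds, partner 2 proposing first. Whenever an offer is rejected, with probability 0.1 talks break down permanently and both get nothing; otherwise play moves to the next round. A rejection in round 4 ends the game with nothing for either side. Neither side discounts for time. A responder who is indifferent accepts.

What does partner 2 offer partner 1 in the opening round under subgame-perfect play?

819

Round 4 (partner 1 proposes): partner 2 will accept anything ≥ 0, so partner 1 offers 0 and keeps 1000.
Round 3 (partner 2 proposes): rejecting gives partner 1 an expected 0.9 × 1000 = 900. Partner 2 offers 900 and keeps 1000 − 900 = 100.
Round 2 (partner 1 proposes): rejecting gives partner 2 an expected 0.9 × 100 = 90, so partner 1 offers 90, keeping 910.
Round 1 (partner 2 proposes): rejecting gives partner 1 an expected 0.9 × 910 = 819. Partner 2 offers 819 and keeps 1000 − 819 = 181.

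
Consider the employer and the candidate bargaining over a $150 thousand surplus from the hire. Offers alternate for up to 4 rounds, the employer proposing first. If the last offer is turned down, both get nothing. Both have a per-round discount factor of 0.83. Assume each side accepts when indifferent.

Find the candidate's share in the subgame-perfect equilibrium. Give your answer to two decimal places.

Round 4 (the candidate proposes): rejection yields 0 for the employer; the candidate offers 0 and keeps 150.
Round 3 (the employer proposes): the candidate can get 150 next round, worth 0.83 × 150 = 124.5 now. The employer offers 124.5 and keeps 150 − 124.5 = 25.5.
Round 2 (the candidate proposes): the employer can get 25.5 next round, worth 0.83 × 25.5 = 21.165 now. The candidate offers 21.165 and keeps 150 − 21.165 = 128.835.
Round 1 (the employer proposes): the candidate can get 128.835 next round, worth 0.83 × 128.835 = 106.93305 now. The employer offers 106.93305 and keeps 150 − 106.93305 = 43.06695.

106.93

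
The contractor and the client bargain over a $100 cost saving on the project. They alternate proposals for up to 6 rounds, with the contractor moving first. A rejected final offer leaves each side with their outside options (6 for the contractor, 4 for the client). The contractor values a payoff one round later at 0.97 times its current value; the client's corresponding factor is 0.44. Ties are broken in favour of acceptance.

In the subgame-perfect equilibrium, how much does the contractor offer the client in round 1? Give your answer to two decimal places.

Round 6 (the client proposes): the contractor gets 6 if talks fail, so the client offers 6 and keeps 94.
Round 5 (the contractor proposes): the client can get 94 next round, worth 0.44 × 94 = 41.36 now; the contractor offers that and keeps 58.64.
Round 4 (the client proposes): the contractor can get 58.64 next round, worth 0.97 × 58.64 = 56.8808 now; the client offers that and keeps 43.1192.
Round 3 (the contractor proposes): the client can get 43.1192 next round, worth 0.44 × 43.1192 = 18.972448 now; the contractor offers that and keeps 81.027552.
Round 2 (the client proposes): the contractor can get 81.027552 next round, worth 0.97 × 81.027552 = 78.59672544 now; the client offers that and keeps 21.40327456.
Round 1 (the contractor proposes): the client can get 21.40327456 next round, worth 0.44 × 21.40327456 = 9.4174408064 now, so the contractor offers 9.4174408064, keeping 90.5825591936.

9.42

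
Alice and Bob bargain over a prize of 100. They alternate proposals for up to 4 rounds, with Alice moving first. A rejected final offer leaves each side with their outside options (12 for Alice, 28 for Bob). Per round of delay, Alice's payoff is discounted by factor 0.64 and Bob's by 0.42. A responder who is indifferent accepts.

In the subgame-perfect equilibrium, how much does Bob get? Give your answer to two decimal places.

Round 4 (Bob proposes): Alice gets 12 if talks fail, so Bob offers 12 and keeps 88.
Round 3 (Alice proposes): Bob can get 88 next round, worth 0.42 × 88 = 36.96 now. Alice offers 36.96 and keeps 100 − 36.96 = 63.04.
Round 2 (Bob proposes): Alice can get 63.04 next round, worth 0.64 × 63.04 = 40.3456 now; Bob offers that and keeps 59.6544.
Round 1 (Alice proposes): Bob can get 59.6544 next round, worth 0.42 × 59.6544 = 25.054848 now. Alice offers 25.054848 and keeps 100 − 25.054848 = 74.945152.

25.05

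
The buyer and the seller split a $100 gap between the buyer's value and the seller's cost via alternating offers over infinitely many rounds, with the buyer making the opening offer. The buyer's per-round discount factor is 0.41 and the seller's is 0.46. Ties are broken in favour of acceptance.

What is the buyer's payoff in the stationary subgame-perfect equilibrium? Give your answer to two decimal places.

66.55

Let x be the buyer's share when the buyer proposes and y be the seller's share when the seller proposes.
The seller accepts iff offered ≥ 0.46·y, so x = 100 − 0.46y. Symmetrically y = 100 − 0.41x.
Substituting: x = 100 − 0.46(100 − 0.41x), giving x(1 − 0.41·0.46) = 100(1 − 0.46).
So x = 100 × 0.54 / 0.8114 ≈ 66.5516, and the seller receives 100 − x ≈ 33.4484.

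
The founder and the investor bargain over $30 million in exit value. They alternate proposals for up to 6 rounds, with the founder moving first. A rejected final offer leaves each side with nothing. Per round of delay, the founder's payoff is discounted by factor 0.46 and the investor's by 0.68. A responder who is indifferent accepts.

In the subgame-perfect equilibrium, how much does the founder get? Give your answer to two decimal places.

Solve by backward induction from round 6.
Round 6 (the investor proposes): rejection yields 0 for the founder; the investor offers 0 and keeps 30.
Round 5 (the founder proposes): the investor can get 30 next round, worth 0.68 × 30 = 20.4 now; the founder offers that and keeps 9.6.
Round 4 (the investor proposes): the founder can get 9.6 next round, worth 0.46 × 9.6 = 4.416 now. The investor offers 4.416 and keeps 30 − 4.416 = 25.584.
Round 3 (the founder proposes): the investor can get 25.584 next round, worth 0.68 × 25.584 = 17.39712 now, so the founder offers 17.39712, keeping 12.60288.
Round 2 (the investor proposes): the founder can get 12.60288 next round, worth 0.46 × 12.60288 = 5.7973248 now. The investor offers 5.7973248 and keeps 30 − 5.7973248 = 24.2026752.
Round 1 (the founder proposes): the investor can get 24.2026752 next round, worth 0.68 × 24.2026752 = 16.457819136 now. The founder offers 16.457819136 and keeps 30 − 16.457819136 = 13.542180864.

13.54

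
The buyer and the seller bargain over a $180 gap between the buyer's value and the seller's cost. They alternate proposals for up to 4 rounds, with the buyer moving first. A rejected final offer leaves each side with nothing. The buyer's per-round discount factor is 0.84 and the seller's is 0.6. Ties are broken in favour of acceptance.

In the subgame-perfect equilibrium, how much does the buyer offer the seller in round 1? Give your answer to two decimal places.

Round 4 (the seller proposes): the buyer will accept anything ≥ 0, so the seller offers 0 and keeps 180.
Round 3 (the buyer proposes): the seller can get 180 next round, worth 0.6 × 180 = 108 now. The buyer offers 108 and keeps 180 − 108 = 72.
Round 2 (the seller proposes): the buyer can get 72 next round, worth 0.84 × 72 = 60.48 now; the seller offers that and keeps 119.52.
Round 1 (the buyer proposes): the seller can get 119.52 next round, worth 0.6 × 119.52 = 71.712 now. The buyer offers 71.712 and keeps 180 − 71.712 = 108.288.

71.71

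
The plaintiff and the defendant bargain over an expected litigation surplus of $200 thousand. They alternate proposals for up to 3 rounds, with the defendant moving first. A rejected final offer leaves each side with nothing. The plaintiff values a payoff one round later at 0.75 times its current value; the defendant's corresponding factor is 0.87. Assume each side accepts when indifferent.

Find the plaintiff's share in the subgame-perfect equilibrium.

By backward induction:
Round 3 (the defendant proposes): the plaintiff will accept anything ≥ 0, so the defendant offers 0 and keeps 200.
Round 2 (the plaintiff proposes): the defendant can get 200 next round, worth 0.87 × 200 = 174 now. The plaintiff offers 174 and keeps 200 − 174 = 26.
Round 1 (the defendant proposes): the plaintiff can get 26 next round, worth 0.75 × 26 = 19.5 now. The defendant offers 19.5 and keeps 200 − 19.5 = 180.5.

19.5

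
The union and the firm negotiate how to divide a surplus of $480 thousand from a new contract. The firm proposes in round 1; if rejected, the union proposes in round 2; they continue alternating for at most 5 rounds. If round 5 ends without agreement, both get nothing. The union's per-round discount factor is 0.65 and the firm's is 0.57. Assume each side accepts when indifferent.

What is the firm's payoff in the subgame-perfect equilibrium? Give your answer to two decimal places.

296.13

Round 5 (the firm proposes): the union will accept anything ≥ 0, so the firm offers 0 and keeps 480.
Round 4 (the union proposes): the firm can get 480 next round, worth 0.57 × 480 = 273.6 now, so the union offers 273.6, keeping 206.4.
Round 3 (the firm proposes): the union can get 206.4 next round, worth 0.65 × 206.4 = 134.16 now; the firm offers that and keeps 345.84.
Round 2 (the union proposes): the firm can get 345.84 next round, worth 0.57 × 345.84 = 197.1288 now; the union offers that and keeps 282.8712.
Round 1 (the firm proposes): the union can get 282.8712 next round, worth 0.65 × 282.8712 = 183.86628 now. The firm offers 183.86628 and keeps 480 − 183.86628 = 296.13372.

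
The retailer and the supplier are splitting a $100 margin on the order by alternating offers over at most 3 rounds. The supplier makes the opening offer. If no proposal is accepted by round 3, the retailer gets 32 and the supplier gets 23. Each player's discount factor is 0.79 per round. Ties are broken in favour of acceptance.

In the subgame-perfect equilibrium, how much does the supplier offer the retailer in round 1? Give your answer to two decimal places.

Round 3 (the supplier proposes): the retailer gets 32 if talks fail, so the supplier offers 32 and keeps 68.
Round 2 (the retailer proposes): the supplier can get 68 next round, worth 0.79 × 68 = 53.72 now. The retailer offers 53.72 and keeps 100 − 53.72 = 46.28.
Round 1 (the supplier proposes): the retailer can get 46.28 next round, worth 0.79 × 46.28 = 36.5612 now; the supplier offers that and keeps 63.4388.

36.56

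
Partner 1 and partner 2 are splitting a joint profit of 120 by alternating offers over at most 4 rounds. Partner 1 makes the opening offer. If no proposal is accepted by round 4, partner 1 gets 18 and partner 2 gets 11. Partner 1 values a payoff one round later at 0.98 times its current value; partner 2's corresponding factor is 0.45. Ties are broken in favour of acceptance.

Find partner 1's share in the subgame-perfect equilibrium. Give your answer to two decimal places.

98.68

Round 4 (partner 2 proposes): partner 1 gets 18 if talks fail, so partner 2 offers 18 and keeps 102.
Round 3 (partner 1 proposes): partner 2 can get 102 next round, worth 0.45 × 102 = 45.9 now; partner 1 offers that and keeps 74.1.
Round 2 (partner 2 proposes): partner 1 can get 74.1 next round, worth 0.98 × 74.1 = 72.618 now, so partner 2 offers 72.618, keeping 47.382.
Round 1 (partner 1 proposes): partner 2 can get 47.382 next round, worth 0.45 × 47.382 = 21.3219 now; partner 1 offers that and keeps 98.6781.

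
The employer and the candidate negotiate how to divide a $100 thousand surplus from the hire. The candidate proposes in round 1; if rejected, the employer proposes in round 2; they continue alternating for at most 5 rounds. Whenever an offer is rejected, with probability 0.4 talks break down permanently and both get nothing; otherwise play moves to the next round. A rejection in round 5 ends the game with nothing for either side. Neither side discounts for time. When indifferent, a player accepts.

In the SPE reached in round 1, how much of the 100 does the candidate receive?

67.36

By backward induction:
Round 5 (the candidate proposes): the employer will accept anything ≥ 0, so the candidate offers 0 and keeps 100.
Round 4 (the employer proposes): rejecting gives the candidate an expected 0.6 × 100 = 60. The employer offers 60 and keeps 100 − 60 = 40.
Round 3 (the candidate proposes): rejecting gives the employer an expected 0.6 × 40 = 24. The candidate offers 24 and keeps 100 − 24 = 76.
Round 2 (the employer proposes): rejecting gives the candidate an expected 0.6 × 76 = 45.6; the employer offers that and keeps 54.4.
Round 1 (the candidate proposes): rejecting gives the employer an expected 0.6 × 54.4 = 32.64. The candidate offers 32.64 and keeps 100 − 32.64 = 67.36.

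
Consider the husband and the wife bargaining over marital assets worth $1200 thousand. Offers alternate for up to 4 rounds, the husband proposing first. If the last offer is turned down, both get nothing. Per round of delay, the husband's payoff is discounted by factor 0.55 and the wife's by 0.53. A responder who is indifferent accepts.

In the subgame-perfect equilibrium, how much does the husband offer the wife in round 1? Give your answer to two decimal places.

471.59

Round 4 (the wife proposes): rejection yields 0 for the husband; the wife offers 0 and keeps 1200.
Round 3 (the husband proposes): the wife can get 1200 next round, worth 0.53 × 1200 = 636 now, so the husband offers 636, keeping 564.
Round 2 (the wife proposes): the husband can get 564 next round, worth 0.55 × 564 = 310.2 now. The wife offers 310.2 and keeps 1200 − 310.2 = 889.8.
Round 1 (the husband proposes): the wife can get 889.8 next round, worth 0.53 × 889.8 = 471.594 now, so the husband offers 471.594, keeping 728.406.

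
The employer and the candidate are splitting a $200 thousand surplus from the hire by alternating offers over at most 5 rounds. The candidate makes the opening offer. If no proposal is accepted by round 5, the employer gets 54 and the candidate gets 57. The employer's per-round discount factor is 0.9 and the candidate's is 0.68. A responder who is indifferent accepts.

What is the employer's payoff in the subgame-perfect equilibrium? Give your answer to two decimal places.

113.08

Solve by backward induction from round 5.
Round 5 (the candidate proposes): the employer gets 54 if talks fail, so the candidate offers 54 and keeps 146.
Round 4 (the employer proposes): the candidate can get 146 next round, worth 0.68 × 146 = 99.28 now; the employer offers that and keeps 100.72.
Round 3 (the candidate proposes): the employer can get 100.72 next round, worth 0.9 × 100.72 = 90.648 now, so the candidate offers 90.648, keeping 109.352.
Round 2 (the employer proposes): the candidate can get 109.352 next round, worth 0.68 × 109.352 = 74.35936 now; the employer offers that and keeps 125.64064.
Round 1 (the candidate proposes): the employer can get 125.64064 next round, worth 0.9 × 125.64064 = 113.076576 now, so the candidate offers 113.076576, keeping 86.923424.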